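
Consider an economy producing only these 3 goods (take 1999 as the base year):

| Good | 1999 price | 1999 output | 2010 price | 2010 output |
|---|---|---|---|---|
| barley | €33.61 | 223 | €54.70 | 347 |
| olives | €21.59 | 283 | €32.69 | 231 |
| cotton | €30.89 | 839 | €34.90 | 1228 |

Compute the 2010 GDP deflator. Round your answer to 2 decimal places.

127.13

Nominal GDP 2010 = 54.70·347 + 32.69·231 + 34.90·1228 = 69389.49.
Real GDP 2010 (at 1999 prices) = 33.61·347 + 21.59·231 + 30.89·1228 = 54582.88.
Deflator = Nominal/Real × 100 = 69389.49/54582.88 × 100 = 127.127.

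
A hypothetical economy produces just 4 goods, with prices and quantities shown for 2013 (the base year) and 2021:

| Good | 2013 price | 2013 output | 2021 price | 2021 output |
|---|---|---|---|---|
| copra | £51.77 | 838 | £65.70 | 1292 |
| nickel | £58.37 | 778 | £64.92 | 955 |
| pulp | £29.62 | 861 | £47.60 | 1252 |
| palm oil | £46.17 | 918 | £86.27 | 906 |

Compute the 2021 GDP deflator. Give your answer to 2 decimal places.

141.23

Nominal GDP 2021 = 65.70·1292 + 64.92·955 + 47.60·1252 + 86.27·906 = 284638.82.
Real GDP 2021 (at 2013 prices) = 51.77·1292 + 58.37·955 + 29.62·1252 + 46.17·906 = 201544.45.
Deflator = Nominal/Real × 100 = 284638.82/201544.45 × 100 = 141.229.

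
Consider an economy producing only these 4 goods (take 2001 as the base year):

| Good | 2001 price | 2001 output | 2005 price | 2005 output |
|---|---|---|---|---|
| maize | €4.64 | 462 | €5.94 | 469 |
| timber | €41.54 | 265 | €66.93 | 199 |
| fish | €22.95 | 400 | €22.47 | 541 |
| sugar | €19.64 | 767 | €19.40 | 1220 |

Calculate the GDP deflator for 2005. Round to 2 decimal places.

Nominal GDP 2005 = 5.94·469 + 66.93·199 + 22.47·541 + 19.40·1220 = 51929.20.
Real GDP 2005 (at 2001 prices) = 4.64·469 + 41.54·199 + 22.95·541 + 19.64·1220 = 46819.37.
Deflator = Nominal/Real × 100 = 51929.20/46819.37 × 100 = 110.914.

110.91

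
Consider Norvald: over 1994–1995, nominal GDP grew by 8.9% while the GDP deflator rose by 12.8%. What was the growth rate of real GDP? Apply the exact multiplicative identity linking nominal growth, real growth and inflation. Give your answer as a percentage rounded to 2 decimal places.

(1 + g_nom) = (1 + g_real)(1 + π), so g_real = 1.0890 / 1.1280 − 1 = -0.03457.

-3.46%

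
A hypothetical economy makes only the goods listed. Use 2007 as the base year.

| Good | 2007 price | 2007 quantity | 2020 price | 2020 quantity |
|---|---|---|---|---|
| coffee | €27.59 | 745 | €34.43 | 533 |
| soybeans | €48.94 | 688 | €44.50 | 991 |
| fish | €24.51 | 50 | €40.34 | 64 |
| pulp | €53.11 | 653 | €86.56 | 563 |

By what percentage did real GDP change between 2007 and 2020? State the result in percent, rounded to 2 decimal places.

Real GDP 2007 = Nominal GDP 2007 = 27.59·745 + 48.94·688 + 24.51·50 + 53.11·653 = 90131.60.
Real GDP 2020 (at 2007 prices) = 27.59·533 + 48.94·991 + 24.51·64 + 53.11·563 = 94674.58.
Real growth = 94674.58/90131.60 − 1 = 0.0504.

5.04%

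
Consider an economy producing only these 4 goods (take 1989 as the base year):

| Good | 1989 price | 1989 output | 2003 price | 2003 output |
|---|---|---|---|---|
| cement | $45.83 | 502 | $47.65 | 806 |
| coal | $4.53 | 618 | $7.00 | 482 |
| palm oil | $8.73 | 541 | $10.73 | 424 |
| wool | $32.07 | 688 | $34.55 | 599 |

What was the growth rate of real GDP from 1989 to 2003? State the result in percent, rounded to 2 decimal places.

Real GDP 1989 = Nominal GDP 1989 = 45.83·502 + 4.53·618 + 8.73·541 + 32.07·688 = 52593.29.
Real GDP 2003 (at 1989 prices) = 45.83·806 + 4.53·482 + 8.73·424 + 32.07·599 = 62033.89.
Real growth = 62033.89/52593.29 − 1 = 0.1795.

17.95%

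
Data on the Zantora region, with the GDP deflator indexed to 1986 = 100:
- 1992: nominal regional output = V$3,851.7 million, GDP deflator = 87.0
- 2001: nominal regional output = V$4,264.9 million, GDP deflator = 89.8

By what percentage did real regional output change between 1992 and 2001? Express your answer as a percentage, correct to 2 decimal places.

Deflate each year: 1992 → 3851.7/0.870 = 4427.24; 2001 → 4264.9/0.898 = 4749.33.
So real regional output changed by 4749.33/4427.24 − 1 = 0.0728, i.e. 7.28%.

7.28%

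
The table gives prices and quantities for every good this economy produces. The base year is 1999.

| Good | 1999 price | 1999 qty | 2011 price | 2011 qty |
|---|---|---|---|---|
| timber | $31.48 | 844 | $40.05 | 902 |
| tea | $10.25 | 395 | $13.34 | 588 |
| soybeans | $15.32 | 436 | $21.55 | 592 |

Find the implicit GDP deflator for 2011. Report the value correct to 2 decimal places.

Nominal GDP 2011 = 40.05·902 + 13.34·588 + 21.55·592 = 56726.62.
Real GDP 2011 (at 1999 prices) = 31.48·902 + 10.25·588 + 15.32·592 = 43491.40.
Deflator = Nominal/Real × 100 = 56726.62/43491.40 × 100 = 130.432.

130.43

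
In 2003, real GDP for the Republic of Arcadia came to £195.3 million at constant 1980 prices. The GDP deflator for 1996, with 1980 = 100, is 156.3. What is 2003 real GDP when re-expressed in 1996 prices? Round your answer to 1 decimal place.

Real GDP in 1996 prices = Real GDP in 1980 prices × (P_1996/P_1980) = 195.3 × 1.563 = 305.25.

£305.3 million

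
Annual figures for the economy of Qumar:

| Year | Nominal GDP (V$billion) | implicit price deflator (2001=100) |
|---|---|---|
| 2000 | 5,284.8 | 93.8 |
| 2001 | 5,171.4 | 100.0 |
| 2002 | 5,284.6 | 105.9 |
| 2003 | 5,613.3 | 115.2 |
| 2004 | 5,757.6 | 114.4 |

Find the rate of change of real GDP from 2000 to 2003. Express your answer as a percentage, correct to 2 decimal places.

-13.52%

Real GDP 2000 = 5284.8/0.938 = 5634.12.
Real GDP 2003 = 5613.3/1.152 = 4872.66.
Change = 4872.66/5634.12 − 1 = -0.1352.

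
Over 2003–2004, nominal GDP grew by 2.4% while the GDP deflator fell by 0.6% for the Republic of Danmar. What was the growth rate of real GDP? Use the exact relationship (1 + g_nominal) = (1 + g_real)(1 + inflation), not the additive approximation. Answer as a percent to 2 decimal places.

(1 + g_nom) = (1 + g_real)(1 + π), so g_real = 1.0240 / 0.9940 − 1 = 0.03018.

3.02%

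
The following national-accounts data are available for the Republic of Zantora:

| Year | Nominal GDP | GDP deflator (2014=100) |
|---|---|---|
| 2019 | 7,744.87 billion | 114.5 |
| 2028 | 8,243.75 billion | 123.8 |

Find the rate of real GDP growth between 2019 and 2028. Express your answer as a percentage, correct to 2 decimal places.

Deflate each year: 2019 → 7744.87/1.145 = 6764.08; 2028 → 8243.75/1.238 = 6658.93.
So real GDP changed by 6658.93/6764.08 − 1 = -0.0155, i.e. -1.55%.

-1.55%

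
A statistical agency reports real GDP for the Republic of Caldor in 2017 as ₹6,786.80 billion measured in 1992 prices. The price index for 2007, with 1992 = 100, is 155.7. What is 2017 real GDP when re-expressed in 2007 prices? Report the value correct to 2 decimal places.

₹10,567.05 billion

Real GDP in 2007 prices = Real GDP in 1992 prices × (P_2007/P_1992) = 6786.80 × 1.557 = 10567.05.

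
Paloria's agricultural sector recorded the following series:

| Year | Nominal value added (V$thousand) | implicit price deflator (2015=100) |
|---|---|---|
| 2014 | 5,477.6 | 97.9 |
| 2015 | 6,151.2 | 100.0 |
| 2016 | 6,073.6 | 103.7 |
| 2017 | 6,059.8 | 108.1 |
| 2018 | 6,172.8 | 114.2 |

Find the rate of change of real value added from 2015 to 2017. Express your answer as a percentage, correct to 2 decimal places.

-8.87%

Real value added 2015 = 6151.2/1.000 = 6151.20.
Real value added 2017 = 6059.8/1.081 = 5605.74.
Change = 5605.74/6151.20 − 1 = -0.0887.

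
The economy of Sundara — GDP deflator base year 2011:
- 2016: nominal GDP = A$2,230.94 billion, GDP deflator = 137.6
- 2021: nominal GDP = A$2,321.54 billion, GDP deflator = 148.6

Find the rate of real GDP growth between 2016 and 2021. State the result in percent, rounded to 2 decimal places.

-3.64%

Deflate each year: 2016 → 2230.94/1.376 = 1621.32; 2021 → 2321.54/1.486 = 1562.27.
So real GDP changed by 1562.27/1621.32 − 1 = -0.0364, i.e. -3.64%.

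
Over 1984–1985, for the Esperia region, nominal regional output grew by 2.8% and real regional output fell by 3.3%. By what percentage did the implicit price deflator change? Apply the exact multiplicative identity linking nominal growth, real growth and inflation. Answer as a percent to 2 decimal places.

(1 + g_nom) = (1 + g_real)(1 + π), so π = 1.0280 / 0.9670 − 1 = 0.06308.

6.31%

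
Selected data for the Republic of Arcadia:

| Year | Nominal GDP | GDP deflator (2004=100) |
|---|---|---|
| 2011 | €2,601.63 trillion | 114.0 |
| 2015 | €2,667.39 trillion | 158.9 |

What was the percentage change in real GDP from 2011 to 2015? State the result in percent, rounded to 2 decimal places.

Real GDP 2011 = 2601.63 / 1.140 = 2282.13.
Real GDP 2015 = 2667.39 / 1.589 = 1678.66.
Real growth = 1678.66 / 2282.13 − 1 = -0.2644.

-26.44%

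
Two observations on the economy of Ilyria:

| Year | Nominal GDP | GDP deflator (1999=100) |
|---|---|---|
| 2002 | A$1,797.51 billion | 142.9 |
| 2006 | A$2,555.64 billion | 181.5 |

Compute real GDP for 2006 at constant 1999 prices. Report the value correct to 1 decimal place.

A$1,408.1 billion

Real GDP = Nominal / (GDP deflator/100) = 2555.64 / 1.815 = 1408.07.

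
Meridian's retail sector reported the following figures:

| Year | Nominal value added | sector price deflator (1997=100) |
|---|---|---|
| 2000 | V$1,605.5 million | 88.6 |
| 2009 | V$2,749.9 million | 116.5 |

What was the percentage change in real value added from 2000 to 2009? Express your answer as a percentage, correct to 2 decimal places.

30.26%

Deflate each year: 2000 → 1605.5/0.886 = 1812.08; 2009 → 2749.9/1.165 = 2360.43.
So real value added changed by 2360.43/1812.08 − 1 = 0.3026, i.e. 30.26%.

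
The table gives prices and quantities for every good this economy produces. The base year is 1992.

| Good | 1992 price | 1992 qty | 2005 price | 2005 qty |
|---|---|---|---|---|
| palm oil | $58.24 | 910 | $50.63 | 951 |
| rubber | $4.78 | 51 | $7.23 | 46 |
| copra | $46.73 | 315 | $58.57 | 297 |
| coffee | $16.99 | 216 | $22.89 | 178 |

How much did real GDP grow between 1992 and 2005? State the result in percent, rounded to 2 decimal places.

Real GDP 1992 = Nominal GDP 1992 = 58.24·910 + 4.78·51 + 46.73·315 + 16.99·216 = 71631.97.
Real GDP 2005 (at 1992 prices) = 58.24·951 + 4.78·46 + 46.73·297 + 16.99·178 = 72509.15.
Real growth = 72509.15/71631.97 − 1 = 0.0122.

1.22%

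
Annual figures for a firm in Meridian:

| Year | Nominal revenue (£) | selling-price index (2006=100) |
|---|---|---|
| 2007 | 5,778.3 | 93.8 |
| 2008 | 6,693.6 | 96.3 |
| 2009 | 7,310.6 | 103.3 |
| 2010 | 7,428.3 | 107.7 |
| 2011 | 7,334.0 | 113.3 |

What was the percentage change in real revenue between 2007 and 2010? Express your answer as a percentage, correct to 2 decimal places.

11.96%

Real revenue 2007 = 5778.3/0.938 = 6160.23.
Real revenue 2010 = 7428.3/1.077 = 6897.21.
Change = 6897.21/6160.23 − 1 = 0.1196.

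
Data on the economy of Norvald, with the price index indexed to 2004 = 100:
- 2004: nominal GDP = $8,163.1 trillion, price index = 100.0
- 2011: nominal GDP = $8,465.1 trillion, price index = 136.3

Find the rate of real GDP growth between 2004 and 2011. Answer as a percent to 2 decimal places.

Real GDP 2004 = 8163.1 / 1.000 = 8163.10.
Real GDP 2011 = 8465.1 / 1.363 = 6210.64.
Real growth = 6210.64 / 8163.10 − 1 = -0.2392.

-23.92%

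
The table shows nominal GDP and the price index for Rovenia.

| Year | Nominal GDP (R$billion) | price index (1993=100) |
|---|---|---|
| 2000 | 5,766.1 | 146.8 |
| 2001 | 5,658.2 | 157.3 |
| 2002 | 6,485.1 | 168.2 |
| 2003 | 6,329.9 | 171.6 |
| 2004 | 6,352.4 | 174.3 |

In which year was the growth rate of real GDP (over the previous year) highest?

2001: real = 5658.2/1.573 = 3597.08; growth vs 2000 (3927.86) = -8.42%.
2002: real = 6485.1/1.682 = 3855.59; growth vs 2001 (3597.08) = 7.19%.
2003: real = 6329.9/1.716 = 3688.75; growth vs 2002 (3855.59) = -4.33%.
2004: real = 6352.4/1.743 = 3644.52; growth vs 2003 (3688.75) = -1.20%.

2002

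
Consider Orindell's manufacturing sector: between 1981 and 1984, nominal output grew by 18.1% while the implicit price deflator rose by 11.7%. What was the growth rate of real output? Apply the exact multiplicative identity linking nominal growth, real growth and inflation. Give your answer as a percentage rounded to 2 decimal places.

(1 + g_nom) = (1 + g_real)(1 + π), so g_real = 1.1810 / 1.1170 − 1 = 0.05730.

5.73%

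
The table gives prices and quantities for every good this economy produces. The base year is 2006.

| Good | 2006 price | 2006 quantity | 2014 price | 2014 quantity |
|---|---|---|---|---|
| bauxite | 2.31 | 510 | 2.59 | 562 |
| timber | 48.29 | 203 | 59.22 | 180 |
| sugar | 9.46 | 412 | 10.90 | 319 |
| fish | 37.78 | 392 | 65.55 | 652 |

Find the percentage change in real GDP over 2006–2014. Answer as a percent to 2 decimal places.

Real GDP 2006 = Nominal GDP 2006 = 2.31·510 + 48.29·203 + 9.46·412 + 37.78·392 = 29688.25.
Real GDP 2014 (at 2006 prices) = 2.31·562 + 48.29·180 + 9.46·319 + 37.78·652 = 37640.72.
Real growth = 37640.72/29688.25 − 1 = 0.2679.

26.79%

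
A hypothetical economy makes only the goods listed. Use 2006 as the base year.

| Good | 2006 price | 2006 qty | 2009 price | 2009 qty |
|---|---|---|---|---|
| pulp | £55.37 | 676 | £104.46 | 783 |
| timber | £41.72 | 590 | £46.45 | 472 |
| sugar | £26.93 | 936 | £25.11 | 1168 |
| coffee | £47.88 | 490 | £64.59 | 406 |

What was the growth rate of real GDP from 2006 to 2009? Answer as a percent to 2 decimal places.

2.92%

Real GDP 2006 = Nominal GDP 2006 = 55.37·676 + 41.72·590 + 26.93·936 + 47.88·490 = 110712.60.
Real GDP 2009 (at 2006 prices) = 55.37·783 + 41.72·472 + 26.93·1168 + 47.88·406 = 113940.07.
Real growth = 113940.07/110712.60 − 1 = 0.0292.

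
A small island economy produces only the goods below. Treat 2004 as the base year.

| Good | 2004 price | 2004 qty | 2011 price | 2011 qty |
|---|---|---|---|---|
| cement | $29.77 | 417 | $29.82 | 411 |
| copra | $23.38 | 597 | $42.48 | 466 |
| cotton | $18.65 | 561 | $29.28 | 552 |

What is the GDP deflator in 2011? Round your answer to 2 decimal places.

144.24

Nominal GDP 2011 = 29.82·411 + 42.48·466 + 29.28·552 = 48214.26.
Real GDP 2011 (at 2004 prices) = 29.77·411 + 23.38·466 + 18.65·552 = 33425.35.
Deflator = Nominal/Real × 100 = 48214.26/33425.35 × 100 = 144.245.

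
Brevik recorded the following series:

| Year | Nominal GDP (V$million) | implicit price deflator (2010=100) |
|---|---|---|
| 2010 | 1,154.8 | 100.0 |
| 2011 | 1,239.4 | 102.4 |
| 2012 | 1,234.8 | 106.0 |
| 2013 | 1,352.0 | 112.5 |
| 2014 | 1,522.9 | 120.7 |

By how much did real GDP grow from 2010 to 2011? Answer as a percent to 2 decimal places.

4.81%

Real GDP 2010 = 1154.8/1.000 = 1154.80.
Real GDP 2011 = 1239.4/1.024 = 1210.35.
Change = 1210.35/1154.80 − 1 = 0.0481.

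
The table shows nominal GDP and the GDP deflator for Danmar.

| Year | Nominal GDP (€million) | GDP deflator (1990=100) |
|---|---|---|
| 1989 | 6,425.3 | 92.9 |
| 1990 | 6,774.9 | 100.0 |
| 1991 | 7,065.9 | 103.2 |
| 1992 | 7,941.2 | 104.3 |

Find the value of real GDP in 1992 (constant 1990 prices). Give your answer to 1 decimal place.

Real GDP 1992 = 7941.2 / 1.043 = 7613.81.

€7,613.8 million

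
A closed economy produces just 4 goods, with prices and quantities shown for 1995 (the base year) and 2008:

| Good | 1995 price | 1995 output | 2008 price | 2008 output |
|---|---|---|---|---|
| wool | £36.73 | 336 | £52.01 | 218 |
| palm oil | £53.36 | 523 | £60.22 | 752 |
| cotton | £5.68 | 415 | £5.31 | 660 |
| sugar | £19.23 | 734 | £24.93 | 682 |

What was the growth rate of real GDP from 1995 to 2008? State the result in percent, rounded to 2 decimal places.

Real GDP 1995 = Nominal GDP 1995 = 36.73·336 + 53.36·523 + 5.68·415 + 19.23·734 = 56720.58.
Real GDP 2008 (at 1995 prices) = 36.73·218 + 53.36·752 + 5.68·660 + 19.23·682 = 64997.52.
Real growth = 64997.52/56720.58 − 1 = 0.1459.

14.59%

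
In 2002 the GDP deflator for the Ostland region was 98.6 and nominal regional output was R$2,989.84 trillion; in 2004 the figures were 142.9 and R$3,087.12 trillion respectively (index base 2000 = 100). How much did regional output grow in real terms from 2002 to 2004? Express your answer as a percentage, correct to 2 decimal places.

-28.76%

Deflate each year: 2002 → 2989.84/0.986 = 3032.29; 2004 → 3087.12/1.429 = 2160.34.
So real regional output changed by 2160.34/3032.29 − 1 = -0.2876, i.e. -28.76%.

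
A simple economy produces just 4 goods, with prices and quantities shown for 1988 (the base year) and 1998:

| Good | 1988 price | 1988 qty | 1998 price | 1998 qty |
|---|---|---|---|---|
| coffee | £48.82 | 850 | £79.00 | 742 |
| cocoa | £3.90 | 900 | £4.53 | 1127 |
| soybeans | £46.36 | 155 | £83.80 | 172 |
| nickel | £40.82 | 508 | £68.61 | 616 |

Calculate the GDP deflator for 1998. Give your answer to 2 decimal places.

163.28

Nominal GDP 1998 = 79.00·742 + 4.53·1127 + 83.80·172 + 68.61·616 = 120400.67.
Real GDP 1998 (at 1988 prices) = 48.82·742 + 3.90·1127 + 46.36·172 + 40.82·616 = 73738.78.
Deflator = Nominal/Real × 100 = 120400.67/73738.78 × 100 = 163.280.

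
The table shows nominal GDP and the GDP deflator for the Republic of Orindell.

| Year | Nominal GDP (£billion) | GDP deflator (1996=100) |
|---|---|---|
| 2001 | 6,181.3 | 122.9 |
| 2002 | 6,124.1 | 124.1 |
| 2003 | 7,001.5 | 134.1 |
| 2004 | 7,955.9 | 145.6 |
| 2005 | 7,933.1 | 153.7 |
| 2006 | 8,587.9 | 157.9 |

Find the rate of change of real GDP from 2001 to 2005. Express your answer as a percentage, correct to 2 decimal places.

2.62%

Real GDP 2001 = 6181.3/1.229 = 5029.54.
Real GDP 2005 = 7933.1/1.537 = 5161.42.
Change = 5161.42/5029.54 − 1 = 0.0262.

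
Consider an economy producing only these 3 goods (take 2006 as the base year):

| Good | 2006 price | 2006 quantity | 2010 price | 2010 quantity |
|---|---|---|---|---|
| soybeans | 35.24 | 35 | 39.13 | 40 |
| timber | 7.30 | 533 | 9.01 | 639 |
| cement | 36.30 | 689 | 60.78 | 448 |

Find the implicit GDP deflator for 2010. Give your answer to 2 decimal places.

Nominal GDP 2010 = 39.13·40 + 9.01·639 + 60.78·448 = 34552.03.
Real GDP 2010 (at 2006 prices) = 35.24·40 + 7.30·639 + 36.30·448 = 22336.70.
Deflator = Nominal/Real × 100 = 34552.03/22336.70 × 100 = 154.687.

154.69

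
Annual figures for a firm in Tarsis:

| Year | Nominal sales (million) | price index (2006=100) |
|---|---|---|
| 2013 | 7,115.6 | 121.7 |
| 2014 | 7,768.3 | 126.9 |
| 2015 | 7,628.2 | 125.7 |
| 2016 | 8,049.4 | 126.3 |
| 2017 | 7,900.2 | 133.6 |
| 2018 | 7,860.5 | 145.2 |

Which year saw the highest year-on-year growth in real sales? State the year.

2016

2014: real = 7768.3/1.269 = 6121.59; growth vs 2013 (5846.84) = 4.70%.
2015: real = 7628.2/1.257 = 6068.58; growth vs 2014 (6121.59) = -0.87%.
2016: real = 8049.4/1.263 = 6373.24; growth vs 2015 (6068.58) = 5.02%.
2017: real = 7900.2/1.336 = 5913.32; growth vs 2016 (6373.24) = -7.22%.
2018: real = 7860.5/1.452 = 5413.57; growth vs 2017 (5913.32) = -8.45%.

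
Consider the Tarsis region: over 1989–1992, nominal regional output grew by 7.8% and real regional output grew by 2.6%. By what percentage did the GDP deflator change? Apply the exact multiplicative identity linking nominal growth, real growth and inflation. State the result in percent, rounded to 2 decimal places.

(1 + g_nom) = (1 + g_real)(1 + π), so π = 1.0780 / 1.0260 − 1 = 0.05068.

5.07%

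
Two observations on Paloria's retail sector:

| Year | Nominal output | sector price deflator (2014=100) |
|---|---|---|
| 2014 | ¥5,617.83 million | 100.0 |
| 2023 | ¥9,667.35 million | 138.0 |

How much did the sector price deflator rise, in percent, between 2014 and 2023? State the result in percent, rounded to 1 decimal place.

Price-level change = 138.0 / 100.0 − 1 = 0.3800.

38.0%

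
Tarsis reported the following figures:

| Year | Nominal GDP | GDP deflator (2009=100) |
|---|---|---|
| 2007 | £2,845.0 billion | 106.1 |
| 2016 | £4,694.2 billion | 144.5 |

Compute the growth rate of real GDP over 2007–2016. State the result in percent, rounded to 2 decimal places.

Real GDP 2007 = 2845.0 / 1.061 = 2681.43.
Real GDP 2016 = 4694.2 / 1.445 = 3248.58.
Real growth = 3248.58 / 2681.43 − 1 = 0.2115.

21.15%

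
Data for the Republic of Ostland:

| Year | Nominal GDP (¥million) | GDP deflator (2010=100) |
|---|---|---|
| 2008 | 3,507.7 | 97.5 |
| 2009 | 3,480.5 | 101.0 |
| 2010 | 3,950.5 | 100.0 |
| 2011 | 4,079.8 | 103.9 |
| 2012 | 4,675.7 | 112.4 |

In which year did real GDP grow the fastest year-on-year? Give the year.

2010

2009: real = 3480.5/1.010 = 3446.04; growth vs 2008 (3597.64) = -4.21%.
2010: real = 3950.5/1.000 = 3950.50; growth vs 2009 (3446.04) = 14.64%.
2011: real = 4079.8/1.039 = 3926.66; growth vs 2010 (3950.50) = -0.60%.
2012: real = 4675.7/1.124 = 4159.88; growth vs 2011 (3926.66) = 5.94%.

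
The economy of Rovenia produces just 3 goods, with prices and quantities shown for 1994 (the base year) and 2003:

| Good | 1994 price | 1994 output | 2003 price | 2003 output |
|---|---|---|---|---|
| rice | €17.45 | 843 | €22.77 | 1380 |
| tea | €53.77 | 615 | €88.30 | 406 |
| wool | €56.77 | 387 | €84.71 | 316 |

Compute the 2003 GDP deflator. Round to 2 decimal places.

Nominal GDP 2003 = 22.77·1380 + 88.30·406 + 84.71·316 = 94040.76.
Real GDP 2003 (at 1994 prices) = 17.45·1380 + 53.77·406 + 56.77·316 = 63850.94.
Deflator = Nominal/Real × 100 = 94040.76/63850.94 × 100 = 147.282.

147.28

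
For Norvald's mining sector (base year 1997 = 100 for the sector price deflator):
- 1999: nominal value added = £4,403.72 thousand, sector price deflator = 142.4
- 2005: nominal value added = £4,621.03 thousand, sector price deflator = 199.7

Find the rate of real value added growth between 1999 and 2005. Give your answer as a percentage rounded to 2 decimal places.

Deflate each year: 1999 → 4403.72/1.424 = 3092.50; 2005 → 4621.03/1.997 = 2313.99.
So real value added changed by 2313.99/3092.50 − 1 = -0.2517, i.e. -25.17%.

-25.17%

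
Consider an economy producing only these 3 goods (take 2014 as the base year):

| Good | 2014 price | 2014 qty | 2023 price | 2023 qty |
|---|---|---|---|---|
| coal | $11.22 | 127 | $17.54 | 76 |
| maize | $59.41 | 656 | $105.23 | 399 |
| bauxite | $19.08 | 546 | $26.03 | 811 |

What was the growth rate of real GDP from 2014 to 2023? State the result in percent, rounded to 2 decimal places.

Real GDP 2014 = Nominal GDP 2014 = 11.22·127 + 59.41·656 + 19.08·546 = 50815.58.
Real GDP 2023 (at 2014 prices) = 11.22·76 + 59.41·399 + 19.08·811 = 40031.19.
Real growth = 40031.19/50815.58 − 1 = -0.2122.

-21.22%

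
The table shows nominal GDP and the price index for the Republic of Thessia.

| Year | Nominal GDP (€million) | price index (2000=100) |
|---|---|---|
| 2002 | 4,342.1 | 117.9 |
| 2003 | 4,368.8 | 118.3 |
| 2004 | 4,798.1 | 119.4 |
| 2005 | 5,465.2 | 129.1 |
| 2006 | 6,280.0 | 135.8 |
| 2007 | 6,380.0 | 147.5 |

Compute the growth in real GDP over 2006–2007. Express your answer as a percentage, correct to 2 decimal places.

-6.47%

Real GDP 2006 = 6280.0/1.358 = 4624.45.
Real GDP 2007 = 6380.0/1.475 = 4325.42.
Change = 4325.42/4624.45 − 1 = -0.0647.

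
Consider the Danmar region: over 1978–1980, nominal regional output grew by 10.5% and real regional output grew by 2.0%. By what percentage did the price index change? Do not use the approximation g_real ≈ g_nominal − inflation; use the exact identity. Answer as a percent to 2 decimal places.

(1 + g_nom) = (1 + g_real)(1 + π), so π = 1.1050 / 1.0200 − 1 = 0.08333.

8.33%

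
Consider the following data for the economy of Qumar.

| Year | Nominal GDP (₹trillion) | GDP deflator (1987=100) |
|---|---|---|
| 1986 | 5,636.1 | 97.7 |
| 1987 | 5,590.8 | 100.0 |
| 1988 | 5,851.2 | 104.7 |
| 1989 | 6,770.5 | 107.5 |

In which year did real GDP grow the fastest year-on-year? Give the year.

1987: real = 5590.8/1.000 = 5590.80; growth vs 1986 (5768.78) = -3.09%.
1988: real = 5851.2/1.047 = 5588.54; growth vs 1987 (5590.80) = -0.04%.
1989: real = 6770.5/1.075 = 6298.14; growth vs 1988 (5588.54) = 12.70%.

1989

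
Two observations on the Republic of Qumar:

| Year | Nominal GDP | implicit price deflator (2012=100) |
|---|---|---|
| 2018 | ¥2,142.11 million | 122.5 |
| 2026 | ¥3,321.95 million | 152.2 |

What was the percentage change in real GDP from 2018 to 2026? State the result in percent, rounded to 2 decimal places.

24.82%

Real GDP 2018 = 2142.11 / 1.225 = 1748.66.
Real GDP 2026 = 3321.95 / 1.522 = 2182.62.
Real growth = 2182.62 / 1748.66 − 1 = 0.2482.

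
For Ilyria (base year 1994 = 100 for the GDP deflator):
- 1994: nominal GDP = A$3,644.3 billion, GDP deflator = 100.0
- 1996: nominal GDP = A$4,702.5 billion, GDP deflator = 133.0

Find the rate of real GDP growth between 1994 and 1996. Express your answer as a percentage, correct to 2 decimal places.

-2.98%

Deflate each year: 1994 → 3644.3/1.000 = 3644.30; 1996 → 4702.5/1.330 = 3535.71.
So real GDP changed by 3535.71/3644.30 − 1 = -0.0298, i.e. -2.98%.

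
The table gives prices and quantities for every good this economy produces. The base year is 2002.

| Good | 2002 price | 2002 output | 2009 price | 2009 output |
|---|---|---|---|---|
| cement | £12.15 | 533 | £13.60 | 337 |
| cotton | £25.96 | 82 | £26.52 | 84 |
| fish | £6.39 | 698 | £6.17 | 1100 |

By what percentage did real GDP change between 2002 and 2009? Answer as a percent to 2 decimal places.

1.83%

Real GDP 2002 = Nominal GDP 2002 = 12.15·533 + 25.96·82 + 6.39·698 = 13064.89.
Real GDP 2009 (at 2002 prices) = 12.15·337 + 25.96·84 + 6.39·1100 = 13304.19.
Real growth = 13304.19/13064.89 − 1 = 0.0183.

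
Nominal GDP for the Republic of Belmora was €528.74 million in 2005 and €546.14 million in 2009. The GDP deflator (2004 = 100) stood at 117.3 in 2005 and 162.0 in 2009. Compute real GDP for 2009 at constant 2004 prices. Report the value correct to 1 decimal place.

Real GDP = Nominal / (GDP deflator/100) = 546.14 / 1.620 = 337.12.

€337.1 million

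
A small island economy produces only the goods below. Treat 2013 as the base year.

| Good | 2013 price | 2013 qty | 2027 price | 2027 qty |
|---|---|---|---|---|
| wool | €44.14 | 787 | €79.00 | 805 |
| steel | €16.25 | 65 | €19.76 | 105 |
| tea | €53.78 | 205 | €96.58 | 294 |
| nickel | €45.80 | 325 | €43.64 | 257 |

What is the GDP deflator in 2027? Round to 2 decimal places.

Nominal GDP 2027 = 79.00·805 + 19.76·105 + 96.58·294 + 43.64·257 = 105279.80.
Real GDP 2027 (at 2013 prices) = 44.14·805 + 16.25·105 + 53.78·294 + 45.80·257 = 64820.87.
Deflator = Nominal/Real × 100 = 105279.80/64820.87 × 100 = 162.417.

162.42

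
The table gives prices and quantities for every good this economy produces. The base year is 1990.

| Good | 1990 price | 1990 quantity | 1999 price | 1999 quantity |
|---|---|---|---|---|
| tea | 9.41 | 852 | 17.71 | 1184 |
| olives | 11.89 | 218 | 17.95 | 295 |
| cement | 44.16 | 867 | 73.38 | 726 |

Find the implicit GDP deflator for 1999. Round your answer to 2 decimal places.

Nominal GDP 1999 = 17.71·1184 + 17.95·295 + 73.38·726 = 79537.77.
Real GDP 1999 (at 1990 prices) = 9.41·1184 + 11.89·295 + 44.16·726 = 46709.15.
Deflator = Nominal/Real × 100 = 79537.77/46709.15 × 100 = 170.283.

170.28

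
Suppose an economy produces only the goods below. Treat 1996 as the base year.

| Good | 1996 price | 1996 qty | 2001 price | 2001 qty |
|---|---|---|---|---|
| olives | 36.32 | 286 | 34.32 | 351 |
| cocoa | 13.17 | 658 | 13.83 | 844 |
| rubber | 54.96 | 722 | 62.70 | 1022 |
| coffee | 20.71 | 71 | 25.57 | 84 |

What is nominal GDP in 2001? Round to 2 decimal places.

Nominal GDP 2001 = Σ (p_2001 × q_2001) = 34.32·351 + 13.83·844 + 62.70·1022 + 25.57·84 = 89946.12.

89946.12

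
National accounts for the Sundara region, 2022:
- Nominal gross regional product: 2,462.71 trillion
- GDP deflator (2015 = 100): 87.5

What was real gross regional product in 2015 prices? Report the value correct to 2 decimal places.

Real gross regional product = Nominal / (GDP deflator/100) = 2462.71 / 0.875 = 2814.53.

2,814.53 trillion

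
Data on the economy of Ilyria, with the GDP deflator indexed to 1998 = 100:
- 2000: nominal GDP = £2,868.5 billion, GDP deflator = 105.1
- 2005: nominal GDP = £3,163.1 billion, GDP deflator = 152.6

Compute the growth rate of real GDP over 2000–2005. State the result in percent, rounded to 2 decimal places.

Real GDP 2000 = 2868.5 / 1.051 = 2729.31.
Real GDP 2005 = 3163.1 / 1.526 = 2072.80.
Real growth = 2072.80 / 2729.31 − 1 = -0.2405.

-24.05%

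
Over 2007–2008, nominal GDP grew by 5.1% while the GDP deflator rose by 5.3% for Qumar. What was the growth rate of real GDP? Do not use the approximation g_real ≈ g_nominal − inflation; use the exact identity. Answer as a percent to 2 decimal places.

(1 + g_nom) = (1 + g_real)(1 + π), so g_real = 1.0510 / 1.0530 − 1 = -0.00190.

-0.19%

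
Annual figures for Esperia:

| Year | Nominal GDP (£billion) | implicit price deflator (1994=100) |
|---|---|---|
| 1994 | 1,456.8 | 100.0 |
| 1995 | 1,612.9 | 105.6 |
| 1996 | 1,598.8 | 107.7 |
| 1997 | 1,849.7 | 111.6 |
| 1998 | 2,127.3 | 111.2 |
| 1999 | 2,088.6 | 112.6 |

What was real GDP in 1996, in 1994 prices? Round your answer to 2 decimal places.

Real GDP 1996 = 1598.8 / 1.077 = 1484.49.

£1,484.49 billion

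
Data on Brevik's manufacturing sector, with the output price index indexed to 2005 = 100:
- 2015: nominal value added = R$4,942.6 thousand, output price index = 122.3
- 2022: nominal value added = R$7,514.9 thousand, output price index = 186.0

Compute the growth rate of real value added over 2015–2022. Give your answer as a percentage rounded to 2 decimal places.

-0.03%

Real value added 2015 = 4942.6 / 1.223 = 4041.37.
Real value added 2022 = 7514.9 / 1.860 = 4040.27.
Real growth = 4040.27 / 4041.37 − 1 = -0.0003.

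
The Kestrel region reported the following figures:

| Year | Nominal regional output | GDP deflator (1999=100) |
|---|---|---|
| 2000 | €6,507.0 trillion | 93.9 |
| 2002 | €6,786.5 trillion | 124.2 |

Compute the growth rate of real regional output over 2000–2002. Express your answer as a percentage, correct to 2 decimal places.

-21.15%

Real regional output 2000 = 6507.0 / 0.939 = 6929.71.
Real regional output 2002 = 6786.5 / 1.242 = 5464.17.
Real growth = 5464.17 / 6929.71 − 1 = -0.2115.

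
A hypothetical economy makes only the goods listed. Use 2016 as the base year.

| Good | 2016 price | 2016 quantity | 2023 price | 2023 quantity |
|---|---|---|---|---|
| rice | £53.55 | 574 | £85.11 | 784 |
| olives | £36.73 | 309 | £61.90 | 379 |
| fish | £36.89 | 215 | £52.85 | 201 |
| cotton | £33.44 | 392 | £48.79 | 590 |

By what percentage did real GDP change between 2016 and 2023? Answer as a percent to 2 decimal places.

31.56%

Real GDP 2016 = Nominal GDP 2016 = 53.55·574 + 36.73·309 + 36.89·215 + 33.44·392 = 63127.10.
Real GDP 2023 (at 2016 prices) = 53.55·784 + 36.73·379 + 36.89·201 + 33.44·590 = 83048.36.
Real growth = 83048.36/63127.10 − 1 = 0.3156.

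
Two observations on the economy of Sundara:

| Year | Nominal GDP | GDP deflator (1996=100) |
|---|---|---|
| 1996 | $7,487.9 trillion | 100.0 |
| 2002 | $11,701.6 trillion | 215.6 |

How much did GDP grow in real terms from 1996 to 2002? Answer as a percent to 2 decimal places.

-27.52%

Real GDP 1996 = 7487.9 / 1.000 = 7487.90.
Real GDP 2002 = 11701.6 / 2.156 = 5427.46.
Real growth = 5427.46 / 7487.90 − 1 = -0.2752.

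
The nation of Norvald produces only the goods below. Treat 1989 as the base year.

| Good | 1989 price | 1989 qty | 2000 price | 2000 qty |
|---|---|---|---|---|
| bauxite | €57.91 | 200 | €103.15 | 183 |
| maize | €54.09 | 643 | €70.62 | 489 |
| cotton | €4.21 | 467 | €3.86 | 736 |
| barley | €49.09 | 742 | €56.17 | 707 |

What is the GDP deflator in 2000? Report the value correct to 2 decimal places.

Nominal GDP 2000 = 103.15·183 + 70.62·489 + 3.86·736 + 56.17·707 = 95962.78.
Real GDP 2000 (at 1989 prices) = 57.91·183 + 54.09·489 + 4.21·736 + 49.09·707 = 74852.73.
Deflator = Nominal/Real × 100 = 95962.78/74852.73 × 100 = 128.202.

128.20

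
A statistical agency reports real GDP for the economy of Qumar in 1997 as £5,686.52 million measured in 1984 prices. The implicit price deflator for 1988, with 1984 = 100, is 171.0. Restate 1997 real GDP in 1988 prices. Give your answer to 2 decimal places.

£9,723.95 million

Real GDP in 1988 prices = Real GDP in 1984 prices × (P_1988/P_1984) = 5686.52 × 1.710 = 9723.95.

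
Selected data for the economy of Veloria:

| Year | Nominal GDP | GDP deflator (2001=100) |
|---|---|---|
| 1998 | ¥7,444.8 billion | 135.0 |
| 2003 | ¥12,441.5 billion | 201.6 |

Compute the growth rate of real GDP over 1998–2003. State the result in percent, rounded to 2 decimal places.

Real GDP 1998 = 7444.8 / 1.350 = 5514.67.
Real GDP 2003 = 12441.5 / 2.016 = 6171.38.
Real growth = 6171.38 / 5514.67 − 1 = 0.1191.

11.91%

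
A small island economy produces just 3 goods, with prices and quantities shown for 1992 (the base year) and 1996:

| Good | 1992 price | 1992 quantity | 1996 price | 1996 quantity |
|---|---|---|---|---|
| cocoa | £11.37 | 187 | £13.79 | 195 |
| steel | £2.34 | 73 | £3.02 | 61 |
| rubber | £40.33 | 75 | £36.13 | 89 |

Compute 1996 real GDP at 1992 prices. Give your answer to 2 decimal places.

£5949.26

Real GDP 1996 = Σ (p_1992 × q_1996) = 11.37·195 + 2.34·61 + 40.33·89 = 5949.26.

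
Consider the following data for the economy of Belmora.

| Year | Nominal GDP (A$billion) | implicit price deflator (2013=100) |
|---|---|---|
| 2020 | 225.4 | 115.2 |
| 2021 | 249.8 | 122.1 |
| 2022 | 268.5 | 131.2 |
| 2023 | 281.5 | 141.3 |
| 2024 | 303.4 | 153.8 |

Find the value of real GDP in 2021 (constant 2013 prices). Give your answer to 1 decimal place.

A$204.6 billion

Real GDP 2021 = 249.8 / 1.221 = 204.59.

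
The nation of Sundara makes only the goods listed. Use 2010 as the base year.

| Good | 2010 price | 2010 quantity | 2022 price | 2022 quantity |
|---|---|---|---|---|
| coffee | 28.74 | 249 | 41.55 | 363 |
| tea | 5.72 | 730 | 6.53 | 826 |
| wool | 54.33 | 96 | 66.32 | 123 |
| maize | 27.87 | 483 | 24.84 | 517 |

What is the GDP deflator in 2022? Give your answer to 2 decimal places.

114.42

Nominal GDP 2022 = 41.55·363 + 6.53·826 + 66.32·123 + 24.84·517 = 41476.07.
Real GDP 2022 (at 2010 prices) = 28.74·363 + 5.72·826 + 54.33·123 + 27.87·517 = 36248.72.
Deflator = Nominal/Real × 100 = 41476.07/36248.72 × 100 = 114.421.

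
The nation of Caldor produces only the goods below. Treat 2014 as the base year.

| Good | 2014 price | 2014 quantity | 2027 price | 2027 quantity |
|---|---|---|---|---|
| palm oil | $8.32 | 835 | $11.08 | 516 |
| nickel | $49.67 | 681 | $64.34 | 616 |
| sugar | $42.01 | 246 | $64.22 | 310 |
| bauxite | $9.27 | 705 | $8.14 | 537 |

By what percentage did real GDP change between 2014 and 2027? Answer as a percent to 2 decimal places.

-8.24%

Real GDP 2014 = Nominal GDP 2014 = 8.32·835 + 49.67·681 + 42.01·246 + 9.27·705 = 57642.28.
Real GDP 2027 (at 2014 prices) = 8.32·516 + 49.67·616 + 42.01·310 + 9.27·537 = 52890.93.
Real growth = 52890.93/57642.28 − 1 = -0.0824.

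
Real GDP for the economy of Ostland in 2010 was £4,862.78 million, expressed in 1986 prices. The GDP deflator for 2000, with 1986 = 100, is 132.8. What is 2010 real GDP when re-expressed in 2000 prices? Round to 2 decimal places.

£6,457.77 million

Real GDP in 2000 prices = Real GDP in 1986 prices × (P_2000/P_1986) = 4862.78 × 1.328 = 6457.77.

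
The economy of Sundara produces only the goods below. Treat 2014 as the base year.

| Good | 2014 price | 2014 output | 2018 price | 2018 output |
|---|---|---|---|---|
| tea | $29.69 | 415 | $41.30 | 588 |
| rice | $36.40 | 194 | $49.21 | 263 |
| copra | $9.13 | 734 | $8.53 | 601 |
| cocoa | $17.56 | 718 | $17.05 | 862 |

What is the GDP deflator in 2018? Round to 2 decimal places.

Nominal GDP 2018 = 41.30·588 + 49.21·263 + 8.53·601 + 17.05·862 = 57050.26.
Real GDP 2018 (at 2014 prices) = 29.69·588 + 36.40·263 + 9.13·601 + 17.56·862 = 47654.77.
Deflator = Nominal/Real × 100 = 57050.26/47654.77 × 100 = 119.716.

119.72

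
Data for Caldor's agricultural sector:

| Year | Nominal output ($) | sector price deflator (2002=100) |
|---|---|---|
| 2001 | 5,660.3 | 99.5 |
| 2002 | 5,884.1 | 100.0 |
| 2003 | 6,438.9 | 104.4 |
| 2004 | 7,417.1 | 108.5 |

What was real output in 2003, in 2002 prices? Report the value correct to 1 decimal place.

$6,167.5

Real output 2003 = 6438.9 / 1.044 = 6167.53.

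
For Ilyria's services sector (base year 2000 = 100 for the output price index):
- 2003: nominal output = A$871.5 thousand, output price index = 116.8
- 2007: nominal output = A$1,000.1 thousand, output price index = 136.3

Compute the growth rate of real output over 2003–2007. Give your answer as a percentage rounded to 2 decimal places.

-1.66%

Deflate each year: 2003 → 871.5/1.168 = 746.15; 2007 → 1000.1/1.363 = 733.75.
So real output changed by 733.75/746.15 − 1 = -0.0166, i.e. -1.66%.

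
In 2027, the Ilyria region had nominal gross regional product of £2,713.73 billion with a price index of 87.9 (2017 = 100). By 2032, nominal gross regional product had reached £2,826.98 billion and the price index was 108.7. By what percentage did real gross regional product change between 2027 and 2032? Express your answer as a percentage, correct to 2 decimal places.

Deflate each year: 2027 → 2713.73/0.879 = 3087.29; 2032 → 2826.98/1.087 = 2600.72.
So real gross regional product changed by 2600.72/3087.29 − 1 = -0.1576, i.e. -15.76%.

-15.76%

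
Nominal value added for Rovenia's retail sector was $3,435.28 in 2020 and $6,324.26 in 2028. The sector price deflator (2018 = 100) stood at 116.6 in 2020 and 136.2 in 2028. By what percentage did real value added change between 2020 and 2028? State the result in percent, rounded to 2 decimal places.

57.60%

Deflate each year: 2020 → 3435.28/1.166 = 2946.21; 2028 → 6324.26/1.362 = 4643.36.
So real value added changed by 4643.36/2946.21 − 1 = 0.5760, i.e. 57.60%.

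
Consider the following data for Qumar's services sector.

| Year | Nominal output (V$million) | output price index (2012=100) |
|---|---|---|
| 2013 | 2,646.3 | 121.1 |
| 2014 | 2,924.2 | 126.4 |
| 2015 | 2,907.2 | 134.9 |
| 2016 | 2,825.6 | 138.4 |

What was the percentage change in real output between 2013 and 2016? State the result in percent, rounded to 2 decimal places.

-6.57%

Real output 2013 = 2646.3/1.211 = 2185.22.
Real output 2016 = 2825.6/1.384 = 2041.62.
Change = 2041.62/2185.22 − 1 = -0.0657.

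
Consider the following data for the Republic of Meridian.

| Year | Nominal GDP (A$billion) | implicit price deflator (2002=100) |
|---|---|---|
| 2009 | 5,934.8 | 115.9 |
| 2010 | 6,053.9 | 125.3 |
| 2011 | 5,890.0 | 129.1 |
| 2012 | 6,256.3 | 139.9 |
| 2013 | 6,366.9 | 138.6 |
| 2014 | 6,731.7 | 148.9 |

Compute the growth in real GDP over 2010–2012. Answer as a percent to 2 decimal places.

-7.44%

Real GDP 2010 = 6053.9/1.253 = 4831.52.
Real GDP 2012 = 6256.3/1.399 = 4471.98.
Change = 4471.98/4831.52 − 1 = -0.0744.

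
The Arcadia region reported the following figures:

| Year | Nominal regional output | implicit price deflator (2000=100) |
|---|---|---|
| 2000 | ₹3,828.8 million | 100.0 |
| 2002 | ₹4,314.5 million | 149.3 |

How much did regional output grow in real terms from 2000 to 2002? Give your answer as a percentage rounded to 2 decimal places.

Deflate each year: 2000 → 3828.8/1.000 = 3828.80; 2002 → 4314.5/1.493 = 2889.82.
So real regional output changed by 2889.82/3828.80 − 1 = -0.2452, i.e. -24.52%.

-24.52%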